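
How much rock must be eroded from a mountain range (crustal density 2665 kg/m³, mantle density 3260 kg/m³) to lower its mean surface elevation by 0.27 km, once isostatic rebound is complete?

1.48 km

Net drop Δ = e − u = e − e ρ_c/ρ_m = e (ρ_m − ρ_c)/ρ_m.
e = Δ ρ_m/(ρ_m − ρ_c) = 0.27 km × 3260/595 = 1.48 km.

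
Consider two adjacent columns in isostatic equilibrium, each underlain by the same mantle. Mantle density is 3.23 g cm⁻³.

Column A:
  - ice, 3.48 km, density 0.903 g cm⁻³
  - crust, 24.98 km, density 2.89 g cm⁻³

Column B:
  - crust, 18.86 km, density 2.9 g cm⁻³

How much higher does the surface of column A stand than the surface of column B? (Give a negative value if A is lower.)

For any compensation level in the mantle, the mantle terms cancel and isostasy reduces to e = (Σt_A − Σt_B) − (Σ(ρt)_A − Σ(ρt)_B) / ρ_m.
Σt_A = 28.46 km; Σt_B = 18.86 km; Σ(ρt)_A = 75.33464; Σ(ρt)_B = 54.694 (in km·g cm⁻³).
e = (28.46 − 18.86) − (75.33464 − 54.694) / 3.23 = 3.21 km.

3.21 km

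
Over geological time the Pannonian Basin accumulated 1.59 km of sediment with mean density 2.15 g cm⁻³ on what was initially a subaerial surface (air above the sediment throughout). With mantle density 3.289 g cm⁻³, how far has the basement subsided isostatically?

Subaerial load: s = t ρ_sed / ρ_m = 1.59 km × 2.15/3.289 = 1.04 km.

1.04 km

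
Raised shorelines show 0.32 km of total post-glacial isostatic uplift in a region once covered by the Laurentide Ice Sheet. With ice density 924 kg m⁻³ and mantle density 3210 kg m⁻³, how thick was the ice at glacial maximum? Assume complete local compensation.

u = t ρ_ice/ρ_m → t = u ρ_m/ρ_ice = 0.32 km × 3210/924 = 1.11 km.

1.11 km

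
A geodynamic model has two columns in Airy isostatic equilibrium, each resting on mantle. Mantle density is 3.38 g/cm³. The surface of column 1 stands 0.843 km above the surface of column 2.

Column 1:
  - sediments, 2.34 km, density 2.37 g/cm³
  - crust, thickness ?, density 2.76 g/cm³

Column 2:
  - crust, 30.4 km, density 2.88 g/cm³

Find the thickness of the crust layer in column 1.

25.3 km

Take the compensation level at the base of the deeper column (depth z_c below the surface of column 1) and equate Σ ρ_i t_i down to z_c; mantle fills any gap and the z_c terms cancel.
Column 1: 2.34×2.37 + x×2.76 + (z_c − 2.34 − x)×3.38
Column 2: 0.843×0 + 30.4×2.88 + (z_c − 0.843 − 30.4)×3.38
The z_c×3.38 term appears on both sides and cancels. Collect the known terms of each column as K = Σ(ρt)_known − 3.38 × (depth of known layers): K_1 = 5.5458 − 3.38×2.34 = −2.3634; K_2 = 87.552 − 3.38×(0.843 + 30.4) = −18.04934.
Balance: K_1 − x×(3.38 − 2.76) = K_2, so x = (K_1 − K_2)/(3.38 − 2.76) = 15.6859/0.62 = 25.3 km.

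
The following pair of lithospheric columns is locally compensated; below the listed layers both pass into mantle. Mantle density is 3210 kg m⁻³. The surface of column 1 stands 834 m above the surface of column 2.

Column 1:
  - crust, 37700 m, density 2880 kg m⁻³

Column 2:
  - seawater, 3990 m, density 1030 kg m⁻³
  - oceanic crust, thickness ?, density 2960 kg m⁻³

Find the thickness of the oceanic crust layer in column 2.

Take the compensation level at the base of the deeper column (depth z_c below the surface of column 1) and equate Σ ρ_i t_i down to z_c; mantle fills any gap and the z_c terms cancel.
Column 1: 37700×2880 + (z_c − 37700)×3210
Column 2: 834×0 + 3990×1030 + x×2960 + (z_c − 834 − 3990 − x)×3210
The z_c×3210 term appears on both sides and cancels. Collect the known terms of each column as K = Σ(ρt)_known − 3210 × (depth of known layers): K_1 = 108576000 − 3210×37700 = −12441000; K_2 = 4109700 − 3210×(834 + 3990) = −11375340.
Balance: K_1 = K_2 − x×(3210 − 2960), so x = (K_2 − K_1)/(3210 − 2960) = 1065660/250 = 4260 m.

4260 m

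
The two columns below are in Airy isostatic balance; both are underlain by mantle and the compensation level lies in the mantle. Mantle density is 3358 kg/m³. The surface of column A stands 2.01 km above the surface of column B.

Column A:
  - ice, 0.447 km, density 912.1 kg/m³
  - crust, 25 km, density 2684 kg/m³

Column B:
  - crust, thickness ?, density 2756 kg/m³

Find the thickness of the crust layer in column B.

18.6 km

Take the compensation level at the base of the deeper column (depth z_c below the surface of column A) and equate Σ ρ_i t_i down to z_c; mantle fills any gap and the z_c terms cancel.
Column A: 0.447×912.1 + 25×2684 + (z_c − 25.447)×3358
Column B: 2.01×0 + x×2756 + (z_c − 2.01 − 0 − x)×3358
The z_c×3358 term appears on both sides and cancels. Collect the known terms of each column as K = Σ(ρt)_known − 3358 × (depth of known layers): K_A = 67507.7087 − 3358×25.447 = −17943.3173; K_B = 0 − 3358×(2.01 + 0) = −6749.58.
Balance: K_A = K_B − x×(3358 − 2756), so x = (K_B − K_A)/(3358 − 2756) = 11193.7/602 = 18.6 km.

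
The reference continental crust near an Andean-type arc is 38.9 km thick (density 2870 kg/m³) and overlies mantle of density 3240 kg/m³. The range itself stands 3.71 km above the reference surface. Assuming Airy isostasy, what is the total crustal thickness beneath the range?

Root depth r = h ρ_c / (ρ_m − ρ_c) = 3.71 km × 2870 / 370 = 28.78 km.
Total thickness = T + h + r = 38.9 km + 3.71 km + 28.78 km = 71.4 km.

71.4 km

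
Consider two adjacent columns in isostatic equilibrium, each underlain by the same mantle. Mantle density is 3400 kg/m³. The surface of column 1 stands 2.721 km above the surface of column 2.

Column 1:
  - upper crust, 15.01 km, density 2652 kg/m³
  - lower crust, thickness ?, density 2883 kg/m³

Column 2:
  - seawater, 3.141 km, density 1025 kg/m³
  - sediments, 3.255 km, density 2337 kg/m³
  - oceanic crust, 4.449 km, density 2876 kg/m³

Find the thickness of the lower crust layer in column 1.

Take the compensation level at the base of the deeper column (depth z_c below the surface of column 1) and equate Σ ρ_i t_i down to z_c; mantle fills any gap and the z_c terms cancel.
Column 1: 15.01×2652 + x×2883 + (z_c − 15.01 − x)×3400
Column 2: 2.721×0 + 3.141×1025 + 3.255×2337 + 4.449×2876 + (z_c − 2.721 − 10.845)×3400
The z_c×3400 term appears on both sides and cancels. Collect the known terms of each column as K = Σ(ρt)_known − 3400 × (depth of known layers): K_1 = 39806.52 − 3400×15.01 = −11227.48; K_2 = 23621.784 − 3400×(2.721 + 10.845) = −22502.616.
Balance: K_1 − x×(3400 − 2883) = K_2, so x = (K_1 − K_2)/(3400 − 2883) = 11275.1/517 = 21.8 km.

21.8 km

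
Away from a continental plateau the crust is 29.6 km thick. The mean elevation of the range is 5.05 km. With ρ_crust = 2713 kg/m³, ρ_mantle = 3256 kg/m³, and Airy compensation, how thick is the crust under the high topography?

59.9 km

Root depth r = h ρ_c / (ρ_m − ρ_c) = 5.05 km × 2713 / 543 = 25.23 km.
Total thickness = T + h + r = 29.6 km + 5.05 km + 25.23 km = 59.9 km.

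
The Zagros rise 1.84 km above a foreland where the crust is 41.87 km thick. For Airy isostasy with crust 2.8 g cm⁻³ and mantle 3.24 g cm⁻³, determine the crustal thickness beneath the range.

55.4 km

Root depth r = h ρ_c / (ρ_m − ρ_c) = 1.84 km × 2.8 / 0.44 = 11.71 km.
Total thickness = T + h + r = 41.87 km + 1.84 km + 11.71 km = 55.4 km.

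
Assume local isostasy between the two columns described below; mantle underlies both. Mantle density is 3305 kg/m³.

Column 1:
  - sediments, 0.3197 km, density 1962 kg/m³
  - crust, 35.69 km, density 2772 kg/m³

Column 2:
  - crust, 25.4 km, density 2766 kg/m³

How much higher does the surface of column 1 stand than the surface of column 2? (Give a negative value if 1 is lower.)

1.74 km

For any compensation level in the mantle, the mantle terms cancel and isostasy reduces to e = (Σt_1 − Σt_2) − (Σ(ρt)_1 − Σ(ρt)_2) / ρ_m.
Σt_1 = 36.0097 km; Σt_2 = 25.4 km; Σ(ρt)_1 = 99559.9314; Σ(ρt)_2 = 70256.4 (in km·kg/m³).
e = (36.0097 − 25.4) − (99559.9314 − 70256.4) / 3305 = 1.74 km.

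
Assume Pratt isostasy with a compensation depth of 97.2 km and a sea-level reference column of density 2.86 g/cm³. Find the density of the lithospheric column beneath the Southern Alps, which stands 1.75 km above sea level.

Pratt balance: ρ_ref D = ρ (D + h).
ρ = ρ_ref D/(D + h) = 2.86 × 97.2 km/(97.2 km + 1.75 km) = 2.81 g/cm³.

2.81 g/cm³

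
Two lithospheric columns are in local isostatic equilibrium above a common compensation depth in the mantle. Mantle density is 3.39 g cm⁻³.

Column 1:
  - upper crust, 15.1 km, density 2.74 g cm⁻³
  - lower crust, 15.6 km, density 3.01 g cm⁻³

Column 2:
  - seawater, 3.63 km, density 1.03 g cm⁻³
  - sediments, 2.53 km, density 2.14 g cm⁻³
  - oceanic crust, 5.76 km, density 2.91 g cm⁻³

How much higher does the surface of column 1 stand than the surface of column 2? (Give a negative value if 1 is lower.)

0.368 km

For any compensation level in the mantle, the mantle terms cancel and isostasy reduces to e = (Σt_1 − Σt_2) − (Σ(ρt)_1 − Σ(ρt)_2) / ρ_m.
Σt_1 = 30.7 km; Σt_2 = 11.92 km; Σ(ρt)_1 = 88.33; Σ(ρt)_2 = 25.9147 (in km·g cm⁻³).
e = (30.7 − 11.92) − (88.33 − 25.9147) / 3.39 = 0.368 km.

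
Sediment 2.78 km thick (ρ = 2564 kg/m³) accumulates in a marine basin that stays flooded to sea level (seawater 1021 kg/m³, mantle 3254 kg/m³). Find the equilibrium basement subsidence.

1.92 km

Submarine loading: the sediment displaces seawater, and the subsidence is in turn flooded, so s (ρ_m − ρ_w) = t (ρ_sed − ρ_w).
s = 2.78 km × (2564 − 1021) / (3254 − 1021) = 1.92 km.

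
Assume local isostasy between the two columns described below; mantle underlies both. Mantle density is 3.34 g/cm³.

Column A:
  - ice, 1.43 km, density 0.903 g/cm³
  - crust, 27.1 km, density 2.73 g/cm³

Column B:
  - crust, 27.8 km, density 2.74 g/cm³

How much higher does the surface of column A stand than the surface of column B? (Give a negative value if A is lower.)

For any compensation level in the mantle, the mantle terms cancel and isostasy reduces to e = (Σt_A − Σt_B) − (Σ(ρt)_A − Σ(ρt)_B) / ρ_m.
Σt_A = 28.53 km; Σt_B = 27.8 km; Σ(ρt)_A = 75.27429; Σ(ρt)_B = 76.172 (in km·g/cm³).
e = (28.53 − 27.8) − (75.27429 − 76.172) / 3.34 = 0.999 km.

0.999 km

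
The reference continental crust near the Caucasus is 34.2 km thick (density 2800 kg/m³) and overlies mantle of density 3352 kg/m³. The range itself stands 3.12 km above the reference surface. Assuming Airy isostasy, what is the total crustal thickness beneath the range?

Root depth r = h ρ_c / (ρ_m − ρ_c) = 3.12 km × 2800 / 552 = 15.83 km.
Total thickness = T + h + r = 34.2 km + 3.12 km + 15.83 km = 53.1 km.

53.1 km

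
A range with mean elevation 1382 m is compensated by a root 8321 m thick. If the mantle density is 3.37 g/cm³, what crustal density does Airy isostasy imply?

ρ_c h = (ρ_m − ρ_c) r → ρ_c (h + r) = ρ_m r → ρ_c = ρ_m r / (h + r).
ρ_c = 3.37 × 8321 m / (1382 m + 8321 m) = 2.89 g/cm³.

2.89 g/cm³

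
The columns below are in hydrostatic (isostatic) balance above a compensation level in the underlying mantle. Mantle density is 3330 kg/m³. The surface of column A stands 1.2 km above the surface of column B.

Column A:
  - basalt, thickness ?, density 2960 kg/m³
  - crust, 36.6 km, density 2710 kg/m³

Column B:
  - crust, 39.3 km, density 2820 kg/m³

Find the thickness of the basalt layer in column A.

Take the compensation level at the base of the deeper column (depth z_c below the surface of column A) and equate Σ ρ_i t_i down to z_c; mantle fills any gap and the z_c terms cancel.
Column A: x×2960 + 36.6×2710 + (z_c − 36.6 − x)×3330
Column B: 1.2×0 + 39.3×2820 + (z_c − 1.2 − 39.3)×3330
The z_c×3330 term appears on both sides and cancels. Collect the known terms of each column as K = Σ(ρt)_known − 3330 × (depth of known layers): K_A = 99186 − 3330×36.6 = −22692; K_B = 110826 − 3330×(1.2 + 39.3) = −24039.
Balance: K_A − x×(3330 − 2960) = K_B, so x = (K_A − K_B)/(3330 − 2960) = 1347/370 = 3.64 km.

3.64 km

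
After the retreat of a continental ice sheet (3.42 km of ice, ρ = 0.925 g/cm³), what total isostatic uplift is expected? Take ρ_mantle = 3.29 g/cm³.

Removing the load lets mantle flow back in; uplift u satisfies ρ_ice t = ρ_m u.
u = t ρ_ice/ρ_m = 3.42 km × 0.925/3.29 = 0.962 km.

0.962 km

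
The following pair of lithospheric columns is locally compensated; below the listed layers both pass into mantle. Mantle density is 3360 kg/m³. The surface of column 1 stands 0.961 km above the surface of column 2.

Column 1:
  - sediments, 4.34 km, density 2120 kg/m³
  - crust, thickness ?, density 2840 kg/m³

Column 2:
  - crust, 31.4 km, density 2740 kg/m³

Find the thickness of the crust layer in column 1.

Take the compensation level at the base of the deeper column (depth z_c below the surface of column 1) and equate Σ ρ_i t_i down to z_c; mantle fills any gap and the z_c terms cancel.
Column 1: 4.34×2120 + x×2840 + (z_c − 4.34 − x)×3360
Column 2: 0.961×0 + 31.4×2740 + (z_c − 0.961 − 31.4)×3360
The z_c×3360 term appears on both sides and cancels. Collect the known terms of each column as K = Σ(ρt)_known − 3360 × (depth of known layers): K_1 = 9200.8 − 3360×4.34 = −5381.6; K_2 = 86036 − 3360×(0.961 + 31.4) = −22696.96.
Balance: K_1 − x×(3360 − 2840) = K_2, so x = (K_1 − K_2)/(3360 − 2840) = 17315.4/520 = 33.3 km.

33.3 km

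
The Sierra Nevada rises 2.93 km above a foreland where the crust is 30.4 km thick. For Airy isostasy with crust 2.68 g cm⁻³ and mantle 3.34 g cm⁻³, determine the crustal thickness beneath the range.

45.2 km

Root depth r = h ρ_c / (ρ_m − ρ_c) = 2.93 km × 2.68 / 0.66 = 11.9 km.
Total thickness = T + h + r = 30.4 km + 2.93 km + 11.9 km = 45.2 km.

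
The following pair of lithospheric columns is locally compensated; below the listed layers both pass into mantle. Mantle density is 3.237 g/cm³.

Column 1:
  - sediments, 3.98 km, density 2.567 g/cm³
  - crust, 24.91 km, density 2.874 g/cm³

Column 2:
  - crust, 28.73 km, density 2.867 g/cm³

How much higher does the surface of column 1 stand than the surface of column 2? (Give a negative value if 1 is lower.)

0.333 km

For any compensation level in the mantle, the mantle terms cancel and isostasy reduces to e = (Σt_1 − Σt_2) − (Σ(ρt)_1 − Σ(ρt)_2) / ρ_m.
Σt_1 = 28.89 km; Σt_2 = 28.73 km; Σ(ρt)_1 = 81.808; Σ(ρt)_2 = 82.36891 (in km·g/cm³).
e = (28.89 − 28.73) − (81.808 − 82.36891) / 3.237 = 0.333 km.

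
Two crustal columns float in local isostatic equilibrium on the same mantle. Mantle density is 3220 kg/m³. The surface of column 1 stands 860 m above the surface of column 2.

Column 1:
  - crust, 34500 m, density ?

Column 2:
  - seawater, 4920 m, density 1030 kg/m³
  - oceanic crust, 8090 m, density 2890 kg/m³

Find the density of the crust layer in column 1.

Take the compensation level at the base of the deeper column (depth z_c below the surface of column 1) and equate Σ ρ_i t_i down to z_c; mantle fills any gap and the z_c terms cancel.
Column 1: 34500×ρ + (z_c − 34500)×3220
Column 2: 860×0 + 4920×1030 + 8090×2890 + (z_c − 860 − 13010)×3220
The z_c×3220 term appears on both sides and cancels. Collect the known terms of each column as K = Σ(ρt)_known − 3220 × (depth of known layers): K_1 = 0 − 3220×34500 = −111090000; K_2 = 28447700 − 3220×(860 + 13010) = −16213700.
Balance: K_1 + 34500×ρ = K_2, so ρ = (K_2 − K_1)/34500 = 94876300/34500 = 2750 kg/m³.

2750 kg/m³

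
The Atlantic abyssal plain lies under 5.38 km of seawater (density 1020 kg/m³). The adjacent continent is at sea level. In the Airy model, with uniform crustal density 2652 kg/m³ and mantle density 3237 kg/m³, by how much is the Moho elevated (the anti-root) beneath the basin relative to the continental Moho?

15 km

Balancing pressure at the compensation depth: replacing crust with seawater at the top is compensated by replacing crust with mantle at the base: d (ρ_c − ρ_w) = a (ρ_m − ρ_c).
a = d (ρ_c − ρ_w)/(ρ_m − ρ_c) = 5.38 km × 1632/585 = 15 km.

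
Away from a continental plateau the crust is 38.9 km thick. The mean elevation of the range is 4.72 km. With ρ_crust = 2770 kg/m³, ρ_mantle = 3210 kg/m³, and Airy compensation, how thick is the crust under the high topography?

73.3 km

Root depth r = h ρ_c / (ρ_m − ρ_c) = 4.72 km × 2770 / 440 = 29.71 km.
Total thickness = T + h + r = 38.9 km + 4.72 km + 29.71 km = 73.3 km.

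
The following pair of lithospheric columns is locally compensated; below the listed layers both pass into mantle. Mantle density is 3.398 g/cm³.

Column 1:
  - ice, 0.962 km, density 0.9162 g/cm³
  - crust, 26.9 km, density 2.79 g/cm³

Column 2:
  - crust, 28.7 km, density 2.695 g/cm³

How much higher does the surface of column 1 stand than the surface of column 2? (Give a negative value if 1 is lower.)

For any compensation level in the mantle, the mantle terms cancel and isostasy reduces to e = (Σt_1 − Σt_2) − (Σ(ρt)_1 − Σ(ρt)_2) / ρ_m.
Σt_1 = 27.862 km; Σt_2 = 28.7 km; Σ(ρt)_1 = 75.9323844; Σ(ρt)_2 = 77.3465 (in km·g/cm³).
e = (27.862 − 28.7) − (75.9323844 − 77.3465) / 3.398 = −0.422 km.

−0.422 km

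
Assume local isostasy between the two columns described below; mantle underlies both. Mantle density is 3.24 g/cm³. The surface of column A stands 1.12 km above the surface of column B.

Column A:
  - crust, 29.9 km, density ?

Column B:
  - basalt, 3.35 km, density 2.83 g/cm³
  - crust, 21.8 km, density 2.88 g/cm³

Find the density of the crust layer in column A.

2.81 g/cm³

Take the compensation level at the base of the deeper column (depth z_c below the surface of column A) and equate Σ ρ_i t_i down to z_c; mantle fills any gap and the z_c terms cancel.
Column A: 29.9×ρ + (z_c − 29.9)×3.24
Column B: 1.12×0 + 3.35×2.83 + 21.8×2.88 + (z_c − 1.12 − 25.15)×3.24
The z_c×3.24 term appears on both sides and cancels. Collect the known terms of each column as K = Σ(ρt)_known − 3.24 × (depth of known layers): K_A = 0 − 3.24×29.9 = −96.876; K_B = 72.2645 − 3.24×(1.12 + 25.15) = −12.8503.
Balance: K_A + 29.9×ρ = K_B, so ρ = (K_B − K_A)/29.9 = 84.0257/29.9 = 2.81 g/cm³.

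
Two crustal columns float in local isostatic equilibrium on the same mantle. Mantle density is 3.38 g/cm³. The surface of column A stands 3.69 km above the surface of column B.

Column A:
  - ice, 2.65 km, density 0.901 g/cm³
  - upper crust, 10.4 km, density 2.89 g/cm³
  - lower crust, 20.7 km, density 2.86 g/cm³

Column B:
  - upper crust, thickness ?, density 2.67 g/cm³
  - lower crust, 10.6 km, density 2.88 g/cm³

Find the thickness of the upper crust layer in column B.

6.56 km

Take the compensation level at the base of the deeper column (depth z_c below the surface of column A) and equate Σ ρ_i t_i down to z_c; mantle fills any gap and the z_c terms cancel.
Column A: 2.65×0.901 + 10.4×2.89 + 20.7×2.86 + (z_c − 33.75)×3.38
Column B: 3.69×0 + x×2.67 + 10.6×2.88 + (z_c − 3.69 − 10.6 − x)×3.38
The z_c×3.38 term appears on both sides and cancels. Collect the known terms of each column as K = Σ(ρt)_known − 3.38 × (depth of known layers): K_A = 91.64565 − 3.38×33.75 = −22.42935; K_B = 30.528 − 3.38×(3.69 + 10.6) = −17.7722.
Balance: K_A = K_B − x×(3.38 − 2.67), so x = (K_B − K_A)/(3.38 − 2.67) = 4.65715/0.71 = 6.56 km.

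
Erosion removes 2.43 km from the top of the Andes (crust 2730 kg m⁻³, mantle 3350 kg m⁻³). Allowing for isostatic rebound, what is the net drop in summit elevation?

Rebound u = e ρ_c/ρ_m = 2.43 km × 2730/3350 = 1.98 km.
Net surface drop = e − u = 2.43 km − 1.98 km = e (ρ_m − ρ_c)/ρ_m = 0.45 km.

0.45 km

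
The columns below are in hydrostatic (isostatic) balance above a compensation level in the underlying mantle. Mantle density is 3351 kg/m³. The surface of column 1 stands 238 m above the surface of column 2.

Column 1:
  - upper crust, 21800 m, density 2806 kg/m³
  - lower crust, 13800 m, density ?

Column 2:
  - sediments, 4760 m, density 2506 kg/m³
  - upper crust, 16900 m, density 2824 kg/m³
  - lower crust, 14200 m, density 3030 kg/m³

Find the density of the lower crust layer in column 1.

Take the compensation level at the base of the deeper column (depth z_c below the surface of column 1) and equate Σ ρ_i t_i down to z_c; mantle fills any gap and the z_c terms cancel.
Column 1: 21800×2806 + 13800×ρ + (z_c − 35600)×3351
Column 2: 238×0 + 4760×2506 + 16900×2824 + 14200×3030 + (z_c − 238 − 35860)×3351
The z_c×3351 term appears on both sides and cancels. Collect the known terms of each column as K = Σ(ρt)_known − 3351 × (depth of known layers): K_1 = 61170800 − 3351×35600 = −58124800; K_2 = 102680160 − 3351×(238 + 35860) = −18284238.
Balance: K_1 + 13800×ρ = K_2, so ρ = (K_2 − K_1)/13800 = 39840600/13800 = 2890 kg/m³.

2890 kg/m³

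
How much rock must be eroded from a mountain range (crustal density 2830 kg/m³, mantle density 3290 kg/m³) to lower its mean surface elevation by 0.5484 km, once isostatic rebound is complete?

Net drop Δ = e − u = e − e ρ_c/ρ_m = e (ρ_m − ρ_c)/ρ_m.
e = Δ ρ_m/(ρ_m − ρ_c) = 0.5484 km × 3290/460 = 3.92 km.

3.92 km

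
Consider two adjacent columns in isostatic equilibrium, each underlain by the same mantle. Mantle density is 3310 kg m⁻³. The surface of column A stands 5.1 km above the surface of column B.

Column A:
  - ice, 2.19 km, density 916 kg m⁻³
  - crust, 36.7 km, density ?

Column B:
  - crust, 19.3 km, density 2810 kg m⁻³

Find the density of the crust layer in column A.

Take the compensation level at the base of the deeper column (depth z_c below the surface of column A) and equate Σ ρ_i t_i down to z_c; mantle fills any gap and the z_c terms cancel.
Column A: 2.19×916 + 36.7×ρ + (z_c − 38.89)×3310
Column B: 5.1×0 + 19.3×2810 + (z_c − 5.1 − 19.3)×3310
The z_c×3310 term appears on both sides and cancels. Collect the known terms of each column as K = Σ(ρt)_known − 3310 × (depth of known layers): K_A = 2006.04 − 3310×38.89 = −126719.86; K_B = 54233 − 3310×(5.1 + 19.3) = −26531.
Balance: K_A + 36.7×ρ = K_B, so ρ = (K_B − K_A)/36.7 = 100189/36.7 = 2730 kg m⁻³.

2730 kg m⁻³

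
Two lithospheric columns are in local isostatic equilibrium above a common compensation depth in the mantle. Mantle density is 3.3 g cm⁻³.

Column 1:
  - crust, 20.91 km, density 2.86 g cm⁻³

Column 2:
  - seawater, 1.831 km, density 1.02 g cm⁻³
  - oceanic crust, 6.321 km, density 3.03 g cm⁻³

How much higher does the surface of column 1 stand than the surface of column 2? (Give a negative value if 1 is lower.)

For any compensation level in the mantle, the mantle terms cancel and isostasy reduces to e = (Σt_1 − Σt_2) − (Σ(ρt)_1 − Σ(ρt)_2) / ρ_m.
Σt_1 = 20.91 km; Σt_2 = 8.152 km; Σ(ρt)_1 = 59.8026; Σ(ρt)_2 = 21.02025 (in km·g cm⁻³).
e = (20.91 − 8.152) − (59.8026 − 21.02025) / 3.3 = 1.01 km.

1.01 km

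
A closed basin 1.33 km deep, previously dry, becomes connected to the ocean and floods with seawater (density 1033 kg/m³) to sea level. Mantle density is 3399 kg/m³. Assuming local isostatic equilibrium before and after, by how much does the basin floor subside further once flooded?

0.581 km

After flooding the water column is d + s deep. Its weight must equal the weight of mantle displaced by the extra subsidence s: (d + s) ρ_w = s ρ_m.
s = d ρ_w / (ρ_m − ρ_w) = 1.33 km × 1033/(3399 − 1033) = 0.581 km.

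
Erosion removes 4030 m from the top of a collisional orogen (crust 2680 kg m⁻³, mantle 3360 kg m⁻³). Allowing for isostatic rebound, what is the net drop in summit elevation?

Rebound u = e ρ_c/ρ_m = 4030 m × 2680/3360 = 3214 m.
Net surface drop = e − u = 4030 m − 3214 m = e (ρ_m − ρ_c)/ρ_m = 816 m.

816 m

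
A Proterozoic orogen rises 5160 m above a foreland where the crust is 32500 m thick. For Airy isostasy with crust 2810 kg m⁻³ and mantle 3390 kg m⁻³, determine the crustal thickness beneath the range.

62700 m

Root depth r = h ρ_c / (ρ_m − ρ_c) = 5160 m × 2810 / 580 = 25000 m.
Total thickness = T + h + r = 32500 m + 5160 m + 25000 m = 62700 m.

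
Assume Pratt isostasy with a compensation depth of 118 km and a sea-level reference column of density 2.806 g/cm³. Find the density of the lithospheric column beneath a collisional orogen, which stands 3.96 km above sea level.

Pratt balance: ρ_ref D = ρ (D + h).
ρ = ρ_ref D/(D + h) = 2.806 × 118 km/(118 km + 3.96 km) = 2.71 g/cm³.

2.71 g/cm³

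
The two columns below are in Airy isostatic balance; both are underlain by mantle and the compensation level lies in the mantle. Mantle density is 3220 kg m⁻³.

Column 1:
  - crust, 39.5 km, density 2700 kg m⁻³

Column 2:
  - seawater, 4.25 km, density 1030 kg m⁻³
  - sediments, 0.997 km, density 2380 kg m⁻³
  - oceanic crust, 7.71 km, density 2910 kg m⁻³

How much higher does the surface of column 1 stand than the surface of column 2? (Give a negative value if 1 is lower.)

For any compensation level in the mantle, the mantle terms cancel and isostasy reduces to e = (Σt_1 − Σt_2) − (Σ(ρt)_1 − Σ(ρt)_2) / ρ_m.
Σt_1 = 39.5 km; Σt_2 = 12.957 km; Σ(ρt)_1 = 106650; Σ(ρt)_2 = 29186.46 (in km·kg m⁻³).
e = (39.5 − 12.957) − (106650 − 29186.46) / 3220 = 2.49 km.

2.49 km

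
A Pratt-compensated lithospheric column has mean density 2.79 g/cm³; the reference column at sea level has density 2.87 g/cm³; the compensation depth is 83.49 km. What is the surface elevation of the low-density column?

ρ_ref D = ρ (D + h) → h = D (ρ_ref − ρ)/ρ.
h = 83.49 km × (2.87 − 2.79)/2.79 = 2.39 km.

2.39 km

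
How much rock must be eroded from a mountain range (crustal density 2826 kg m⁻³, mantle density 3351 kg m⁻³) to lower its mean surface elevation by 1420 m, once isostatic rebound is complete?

9060 m

Net drop Δ = e − u = e − e ρ_c/ρ_m = e (ρ_m − ρ_c)/ρ_m.
e = Δ ρ_m/(ρ_m − ρ_c) = 1420 m × 3351/525 = 9060 m.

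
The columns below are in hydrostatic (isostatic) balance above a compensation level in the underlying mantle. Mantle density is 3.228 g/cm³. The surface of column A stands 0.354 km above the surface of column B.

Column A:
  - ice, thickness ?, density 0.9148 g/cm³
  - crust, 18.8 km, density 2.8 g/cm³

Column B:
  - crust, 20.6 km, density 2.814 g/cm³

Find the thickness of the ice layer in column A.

Take the compensation level at the base of the deeper column (depth z_c below the surface of column A) and equate Σ ρ_i t_i down to z_c; mantle fills any gap and the z_c terms cancel.
Column A: x×0.9148 + 18.8×2.8 + (z_c − 18.8 − x)×3.228
Column B: 0.354×0 + 20.6×2.814 + (z_c − 0.354 − 20.6)×3.228
The z_c×3.228 term appears on both sides and cancels. Collect the known terms of each column as K = Σ(ρt)_known − 3.228 × (depth of known layers): K_A = 52.64 − 3.228×18.8 = −8.0464; K_B = 57.9684 − 3.228×(0.354 + 20.6) = −9.671112.
Balance: K_A − x×(3.228 − 0.9148) = K_B, so x = (K_A − K_B)/(3.228 − 0.9148) = 1.62471/2.3132 = 0.702 km.

0.702 km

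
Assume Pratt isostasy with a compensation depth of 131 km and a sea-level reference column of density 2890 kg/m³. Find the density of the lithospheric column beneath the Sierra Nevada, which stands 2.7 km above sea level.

Pratt balance: ρ_ref D = ρ (D + h).
ρ = ρ_ref D/(D + h) = 2890 × 131 km/(131 km + 2.7 km) = 2830 kg/m³.

2830 kg/m³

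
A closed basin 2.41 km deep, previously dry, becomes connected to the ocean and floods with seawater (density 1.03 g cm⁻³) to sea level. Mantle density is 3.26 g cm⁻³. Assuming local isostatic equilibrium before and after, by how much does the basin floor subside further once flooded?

After flooding the water column is d + s deep. Its weight must equal the weight of mantle displaced by the extra subsidence s: (d + s) ρ_w = s ρ_m.
s = d ρ_w / (ρ_m − ρ_w) = 2.41 km × 1.03/(3.26 − 1.03) = 1.11 km.

1.11 km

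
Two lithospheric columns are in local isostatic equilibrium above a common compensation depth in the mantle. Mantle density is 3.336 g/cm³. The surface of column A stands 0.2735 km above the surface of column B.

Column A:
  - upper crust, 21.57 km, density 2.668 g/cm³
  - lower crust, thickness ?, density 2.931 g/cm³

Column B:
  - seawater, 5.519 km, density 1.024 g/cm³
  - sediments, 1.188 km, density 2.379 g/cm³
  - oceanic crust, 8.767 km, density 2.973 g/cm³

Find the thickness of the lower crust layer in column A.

8.85 km

Take the compensation level at the base of the deeper column (depth z_c below the surface of column A) and equate Σ ρ_i t_i down to z_c; mantle fills any gap and the z_c terms cancel.
Column A: 21.57×2.668 + x×2.931 + (z_c − 21.57 − x)×3.336
Column B: 0.2735×0 + 5.519×1.024 + 1.188×2.379 + 8.767×2.973 + (z_c − 0.2735 − 15.474)×3.336
The z_c×3.336 term appears on both sides and cancels. Collect the known terms of each column as K = Σ(ρt)_known − 3.336 × (depth of known layers): K_A = 57.54876 − 3.336×21.57 = −14.40876; K_B = 34.541999 − 3.336×(0.2735 + 15.474) = −17.991661.
Balance: K_A − x×(3.336 − 2.931) = K_B, so x = (K_A − K_B)/(3.336 − 2.931) = 3.5829/0.405 = 8.85 km.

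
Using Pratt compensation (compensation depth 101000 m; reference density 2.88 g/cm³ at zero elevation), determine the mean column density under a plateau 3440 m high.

Pratt balance: ρ_ref D = ρ (D + h).
ρ = ρ_ref D/(D + h) = 2.88 × 101000 m/(101000 m + 3440 m) = 2.79 g/cm³.

2.79 g/cm³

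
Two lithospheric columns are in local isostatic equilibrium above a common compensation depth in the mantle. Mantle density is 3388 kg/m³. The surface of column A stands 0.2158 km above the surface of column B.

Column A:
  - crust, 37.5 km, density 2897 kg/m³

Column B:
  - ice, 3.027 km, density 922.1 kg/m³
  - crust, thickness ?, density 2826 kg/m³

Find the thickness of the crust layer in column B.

18.2 km

Take the compensation level at the base of the deeper column (depth z_c below the surface of column A) and equate Σ ρ_i t_i down to z_c; mantle fills any gap and the z_c terms cancel.
Column A: 37.5×2897 + (z_c − 37.5)×3388
Column B: 0.2158×0 + 3.027×922.1 + x×2826 + (z_c − 0.2158 − 3.027 − x)×3388
The z_c×3388 term appears on both sides and cancels. Collect the known terms of each column as K = Σ(ρt)_known − 3388 × (depth of known layers): K_A = 108637.5 − 3388×37.5 = −18412.5; K_B = 2791.1967 − 3388×(0.2158 + 3.027) = −8195.4097.
Balance: K_A = K_B − x×(3388 − 2826), so x = (K_B − K_A)/(3388 − 2826) = 10217.1/562 = 18.2 km.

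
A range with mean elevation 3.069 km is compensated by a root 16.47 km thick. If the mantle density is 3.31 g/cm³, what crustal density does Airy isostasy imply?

2.79 g/cm³

ρ_c h = (ρ_m − ρ_c) r → ρ_c (h + r) = ρ_m r → ρ_c = ρ_m r / (h + r).
ρ_c = 3.31 × 16.47 km / (3.069 km + 16.47 km) = 2.79 g/cm³.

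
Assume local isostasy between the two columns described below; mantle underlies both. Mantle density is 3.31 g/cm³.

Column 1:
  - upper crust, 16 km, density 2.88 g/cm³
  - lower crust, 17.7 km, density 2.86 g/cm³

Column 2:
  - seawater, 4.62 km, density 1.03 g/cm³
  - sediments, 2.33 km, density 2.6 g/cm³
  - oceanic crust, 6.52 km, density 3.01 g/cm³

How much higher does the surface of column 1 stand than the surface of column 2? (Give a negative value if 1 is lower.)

0.212 km

For any compensation level in the mantle, the mantle terms cancel and isostasy reduces to e = (Σt_1 − Σt_2) − (Σ(ρt)_1 − Σ(ρt)_2) / ρ_m.
Σt_1 = 33.7 km; Σt_2 = 13.47 km; Σ(ρt)_1 = 96.702; Σ(ρt)_2 = 30.4418 (in km·g/cm³).
e = (33.7 − 13.47) − (96.702 − 30.4418) / 3.31 = 0.212 km.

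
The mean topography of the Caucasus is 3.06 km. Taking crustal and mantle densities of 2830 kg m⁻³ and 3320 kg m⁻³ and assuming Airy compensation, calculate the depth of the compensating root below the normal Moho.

17.7 km

Equating mass per unit area of the two columns: the weight of the topography is balanced by the buoyancy of the root, ρ_c h = (ρ_m − ρ_c) r.
r = h · ρ_c / (ρ_m − ρ_c) = 3.06 km × 2830 / (3320 − 2830) = 17.7 km.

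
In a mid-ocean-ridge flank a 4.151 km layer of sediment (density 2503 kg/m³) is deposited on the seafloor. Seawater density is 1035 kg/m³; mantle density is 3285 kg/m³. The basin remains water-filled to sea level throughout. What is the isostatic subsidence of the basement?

2.71 km

Submarine loading: the sediment displaces seawater, and the subsidence is in turn flooded, so s (ρ_m − ρ_w) = t (ρ_sed − ρ_w).
s = 4.151 km × (2503 − 1035) / (3285 − 1035) = 2.71 km.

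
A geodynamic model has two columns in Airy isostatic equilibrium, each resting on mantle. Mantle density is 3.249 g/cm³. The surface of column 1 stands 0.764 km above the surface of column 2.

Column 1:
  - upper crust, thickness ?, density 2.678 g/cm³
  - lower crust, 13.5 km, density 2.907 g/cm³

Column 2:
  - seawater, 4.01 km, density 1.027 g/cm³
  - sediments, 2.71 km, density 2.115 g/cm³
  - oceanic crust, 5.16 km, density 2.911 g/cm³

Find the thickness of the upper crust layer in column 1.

20.3 km

Take the compensation level at the base of the deeper column (depth z_c below the surface of column 1) and equate Σ ρ_i t_i down to z_c; mantle fills any gap and the z_c terms cancel.
Column 1: x×2.678 + 13.5×2.907 + (z_c − 13.5 − x)×3.249
Column 2: 0.764×0 + 4.01×1.027 + 2.71×2.115 + 5.16×2.911 + (z_c − 0.764 − 11.88)×3.249
The z_c×3.249 term appears on both sides and cancels. Collect the known terms of each column as K = Σ(ρt)_known − 3.249 × (depth of known layers): K_1 = 39.2445 − 3.249×13.5 = −4.617; K_2 = 24.87068 − 3.249×(0.764 + 11.88) = −16.209676.
Balance: K_1 − x×(3.249 − 2.678) = K_2, so x = (K_1 − K_2)/(3.249 − 2.678) = 11.5927/0.571 = 20.3 km.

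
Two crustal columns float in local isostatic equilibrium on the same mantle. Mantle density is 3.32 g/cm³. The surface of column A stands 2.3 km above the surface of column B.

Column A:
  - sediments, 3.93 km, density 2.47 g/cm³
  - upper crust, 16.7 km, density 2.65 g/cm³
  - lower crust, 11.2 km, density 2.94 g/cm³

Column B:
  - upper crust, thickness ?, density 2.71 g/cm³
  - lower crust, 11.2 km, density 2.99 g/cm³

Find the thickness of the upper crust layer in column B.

Take the compensation level at the base of the deeper column (depth z_c below the surface of column A) and equate Σ ρ_i t_i down to z_c; mantle fills any gap and the z_c terms cancel.
Column A: 3.93×2.47 + 16.7×2.65 + 11.2×2.94 + (z_c − 31.83)×3.32
Column B: 2.3×0 + x×2.71 + 11.2×2.99 + (z_c − 2.3 − 11.2 − x)×3.32
The z_c×3.32 term appears on both sides and cancels. Collect the known terms of each column as K = Σ(ρt)_known − 3.32 × (depth of known layers): K_A = 86.8901 − 3.32×31.83 = −18.7855; K_B = 33.488 − 3.32×(2.3 + 11.2) = −11.332.
Balance: K_A = K_B − x×(3.32 − 2.71), so x = (K_B − K_A)/(3.32 − 2.71) = 7.4535/0.61 = 12.2 km.

12.2 km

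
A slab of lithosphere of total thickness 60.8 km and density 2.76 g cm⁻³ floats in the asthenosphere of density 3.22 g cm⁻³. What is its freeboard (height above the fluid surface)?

Floating equilibrium: submerged depth d = t ρ_obj/ρ_fluid = 60.8 km × 2.76/3.22 = 52.11 km.
Freeboard = t − d = 60.8 km − 52.11 km = 8.69 km.

8.69 km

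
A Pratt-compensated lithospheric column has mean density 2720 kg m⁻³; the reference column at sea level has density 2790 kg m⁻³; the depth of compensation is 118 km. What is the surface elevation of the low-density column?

ρ_ref D = ρ (D + h) → h = D (ρ_ref − ρ)/ρ.
h = 118 km × (2790 − 2720)/2720 = 3.04 km.

3.04 km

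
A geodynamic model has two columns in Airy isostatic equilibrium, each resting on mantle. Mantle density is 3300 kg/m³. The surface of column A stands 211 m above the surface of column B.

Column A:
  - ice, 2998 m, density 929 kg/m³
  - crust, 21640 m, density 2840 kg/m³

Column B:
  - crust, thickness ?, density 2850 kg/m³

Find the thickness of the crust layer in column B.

36400 m

Take the compensation level at the base of the deeper column (depth z_c below the surface of column A) and equate Σ ρ_i t_i down to z_c; mantle fills any gap and the z_c terms cancel.
Column A: 2998×929 + 21640×2840 + (z_c − 24638)×3300
Column B: 211×0 + x×2850 + (z_c − 211 − 0 − x)×3300
The z_c×3300 term appears on both sides and cancels. Collect the known terms of each column as K = Σ(ρt)_known − 3300 × (depth of known layers): K_A = 64242742 − 3300×24638 = −17062658; K_B = 0 − 3300×(211 + 0) = −696300.
Balance: K_A = K_B − x×(3300 − 2850), so x = (K_B − K_A)/(3300 − 2850) = 16366400/450 = 36400 m.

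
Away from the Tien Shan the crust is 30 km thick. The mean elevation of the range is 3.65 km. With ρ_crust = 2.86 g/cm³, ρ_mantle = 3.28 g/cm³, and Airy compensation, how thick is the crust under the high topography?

Root depth r = h ρ_c / (ρ_m − ρ_c) = 3.65 km × 2.86 / 0.42 = 24.85 km.
Total thickness = T + h + r = 30 km + 3.65 km + 24.85 km = 58.5 km.

58.5 km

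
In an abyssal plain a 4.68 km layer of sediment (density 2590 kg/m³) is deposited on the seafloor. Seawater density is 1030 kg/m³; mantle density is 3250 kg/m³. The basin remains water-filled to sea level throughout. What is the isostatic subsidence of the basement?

3.29 km

Submarine loading: the sediment displaces seawater, and the subsidence is in turn flooded, so s (ρ_m − ρ_w) = t (ρ_sed − ρ_w).
s = 4.68 km × (2590 − 1030) / (3250 − 1030) = 3.29 km.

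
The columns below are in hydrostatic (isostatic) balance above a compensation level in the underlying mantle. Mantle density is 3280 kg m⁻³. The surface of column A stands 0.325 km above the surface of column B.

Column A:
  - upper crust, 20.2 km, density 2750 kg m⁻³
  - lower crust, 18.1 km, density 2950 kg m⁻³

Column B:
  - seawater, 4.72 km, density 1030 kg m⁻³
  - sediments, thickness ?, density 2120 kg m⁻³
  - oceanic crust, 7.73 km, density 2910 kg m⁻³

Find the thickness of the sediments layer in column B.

1.84 km

Take the compensation level at the base of the deeper column (depth z_c below the surface of column A) and equate Σ ρ_i t_i down to z_c; mantle fills any gap and the z_c terms cancel.
Column A: 20.2×2750 + 18.1×2950 + (z_c − 38.3)×3280
Column B: 0.325×0 + 4.72×1030 + x×2120 + 7.73×2910 + (z_c − 0.325 − 12.45 − x)×3280
The z_c×3280 term appears on both sides and cancels. Collect the known terms of each column as K = Σ(ρt)_known − 3280 × (depth of known layers): K_A = 108945 − 3280×38.3 = −16679; K_B = 27355.9 − 3280×(0.325 + 12.45) = −14546.1.
Balance: K_A = K_B − x×(3280 − 2120), so x = (K_B − K_A)/(3280 − 2120) = 2132.9/1160 = 1.84 km.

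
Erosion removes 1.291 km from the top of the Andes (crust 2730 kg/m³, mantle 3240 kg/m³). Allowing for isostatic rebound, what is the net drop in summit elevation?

Rebound u = e ρ_c/ρ_m = 1.291 km × 2730/3240 = 1.088 km.
Net surface drop = e − u = 1.291 km − 1.088 km = e (ρ_m − ρ_c)/ρ_m = 0.203 km.

0.203 km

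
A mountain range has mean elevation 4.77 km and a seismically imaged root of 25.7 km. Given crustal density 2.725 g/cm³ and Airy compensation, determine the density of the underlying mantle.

Airy balance: ρ_c h = (ρ_m − ρ_c) r → ρ_m = ρ_c (1 + h/r).
ρ_m = 2.725 × (1 + 4.77 km/25.7 km) = 3.23 g/cm³.

3.23 g/cm³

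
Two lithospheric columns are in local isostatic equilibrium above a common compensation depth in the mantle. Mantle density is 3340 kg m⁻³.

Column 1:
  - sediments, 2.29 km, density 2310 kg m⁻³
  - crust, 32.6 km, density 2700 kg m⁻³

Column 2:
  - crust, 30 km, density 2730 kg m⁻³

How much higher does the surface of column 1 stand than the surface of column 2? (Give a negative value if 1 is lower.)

1.47 km

For any compensation level in the mantle, the mantle terms cancel and isostasy reduces to e = (Σt_1 − Σt_2) − (Σ(ρt)_1 − Σ(ρt)_2) / ρ_m.
Σt_1 = 34.89 km; Σt_2 = 30 km; Σ(ρt)_1 = 93309.9; Σ(ρt)_2 = 81900 (in km·kg m⁻³).
e = (34.89 − 30) − (93309.9 − 81900) / 3340 = 1.47 km.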